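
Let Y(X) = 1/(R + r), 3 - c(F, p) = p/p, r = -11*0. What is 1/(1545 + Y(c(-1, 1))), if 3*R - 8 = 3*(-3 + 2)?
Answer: 5/7728 ≈ 0.00064700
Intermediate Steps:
r = 0
R = 5/3 (R = 8/3 + (3*(-3 + 2))/3 = 8/3 + (3*(-1))/3 = 8/3 + (⅓)*(-3) = 8/3 - 1 = 5/3 ≈ 1.6667)
c(F, p) = 2 (c(F, p) = 3 - p/p = 3 - 1*1 = 3 - 1 = 2)
Y(X) = ⅗ (Y(X) = 1/(5/3 + 0) = 1/(5/3) = ⅗)
1/(1545 + Y(c(-1, 1))) = 1/(1545 + ⅗) = 1/(7728/5) = 5/7728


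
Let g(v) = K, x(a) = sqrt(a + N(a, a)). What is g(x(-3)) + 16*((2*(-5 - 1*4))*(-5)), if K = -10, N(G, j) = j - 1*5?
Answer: 1430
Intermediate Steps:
N(G, j) = -5 + j (N(G, j) = j - 5 = -5 + j)
x(a) = sqrt(-5 + 2*a) (x(a) = sqrt(a + (-5 + a)) = sqrt(-5 + 2*a))
g(v) = -10
g(x(-3)) + 16*((2*(-5 - 1*4))*(-5)) = -10 + 16*((2*(-5 - 1*4))*(-5)) = -10 + 16*((2*(-5 - 4))*(-5)) = -10 + 16*((2*(-9))*(-5)) = -10 + 16*(-18*(-5)) = -10 + 16*90 = -10 + 1440 = 1430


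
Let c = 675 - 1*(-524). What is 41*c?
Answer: 49159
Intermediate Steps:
c = 1199 (c = 675 + 524 = 1199)
41*c = 41*1199 = 49159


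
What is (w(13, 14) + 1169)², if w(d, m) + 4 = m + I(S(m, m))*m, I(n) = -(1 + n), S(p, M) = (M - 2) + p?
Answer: 641601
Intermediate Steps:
S(p, M) = -2 + M + p (S(p, M) = (-2 + M) + p = -2 + M + p)
I(n) = -1 - n
w(d, m) = -4 + m + m*(1 - 2*m) (w(d, m) = -4 + (m + (-1 - (-2 + m + m))*m) = -4 + (m + (-1 - (-2 + 2*m))*m) = -4 + (m + (-1 + (2 - 2*m))*m) = -4 + (m + (1 - 2*m)*m) = -4 + (m + m*(1 - 2*m)) = -4 + m + m*(1 - 2*m))
(w(13, 14) + 1169)² = ((-4 - 2*14² + 2*14) + 1169)² = ((-4 - 2*196 + 28) + 1169)² = ((-4 - 392 + 28) + 1169)² = (-368 + 1169)² = 801² = 641601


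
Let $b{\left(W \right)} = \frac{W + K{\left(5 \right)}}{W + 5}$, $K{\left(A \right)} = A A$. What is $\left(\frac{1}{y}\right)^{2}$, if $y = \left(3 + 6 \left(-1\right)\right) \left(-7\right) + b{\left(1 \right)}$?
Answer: $\frac{9}{5776} \approx 0.0015582$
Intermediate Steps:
$K{\left(A \right)} = A^{2}$
$b{\left(W \right)} = \frac{25 + W}{5 + W}$ ($b{\left(W \right)} = \frac{W + 5^{2}}{W + 5} = \frac{W + 25}{5 + W} = \frac{25 + W}{5 + W}$)
$y = \frac{76}{3}$ ($y = \left(3 + 6 \left(-1\right)\right) \left(-7\right) + \frac{25 + 1}{5 + 1} = \left(3 - 6\right) \left(-7\right) + \frac{1}{6} \cdot 26 = \left(-3\right) \left(-7\right) + \frac{1}{6} \cdot 26 = 21 + \frac{13}{3} = \frac{76}{3} \approx 25.333$)
$\left(\frac{1}{y}\right)^{2} = \left(\frac{1}{\frac{76}{3}}\right)^{2} = \left(\frac{3}{76}\right)^{2} = \frac{9}{5776}$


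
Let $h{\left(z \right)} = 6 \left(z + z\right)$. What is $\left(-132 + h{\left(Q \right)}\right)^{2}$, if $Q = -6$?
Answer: $41616$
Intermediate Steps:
$h{\left(z \right)} = 12 z$ ($h{\left(z \right)} = 6 \cdot 2 z = 12 z$)
$\left(-132 + h{\left(Q \right)}\right)^{2} = \left(-132 + 12 \left(-6\right)\right)^{2} = \left(-132 - 72\right)^{2} = \left(-204\right)^{2} = 41616$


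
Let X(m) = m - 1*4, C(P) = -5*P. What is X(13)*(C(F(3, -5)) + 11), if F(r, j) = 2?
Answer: 9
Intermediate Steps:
X(m) = -4 + m (X(m) = m - 4 = -4 + m)
X(13)*(C(F(3, -5)) + 11) = (-4 + 13)*(-5*2 + 11) = 9*(-10 + 11) = 9*1 = 9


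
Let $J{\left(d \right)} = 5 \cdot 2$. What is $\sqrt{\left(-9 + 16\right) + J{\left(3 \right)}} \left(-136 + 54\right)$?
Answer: $- 82 \sqrt{17} \approx -338.09$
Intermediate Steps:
$J{\left(d \right)} = 10$
$\sqrt{\left(-9 + 16\right) + J{\left(3 \right)}} \left(-136 + 54\right) = \sqrt{\left(-9 + 16\right) + 10} \left(-136 + 54\right) = \sqrt{7 + 10} \left(-82\right) = \sqrt{17} \left(-82\right) = - 82 \sqrt{17}$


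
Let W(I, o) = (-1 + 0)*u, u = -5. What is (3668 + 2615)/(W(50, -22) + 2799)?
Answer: 6283/2804 ≈ 2.2407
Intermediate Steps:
W(I, o) = 5 (W(I, o) = (-1 + 0)*(-5) = -1*(-5) = 5)
(3668 + 2615)/(W(50, -22) + 2799) = (3668 + 2615)/(5 + 2799) = 6283/2804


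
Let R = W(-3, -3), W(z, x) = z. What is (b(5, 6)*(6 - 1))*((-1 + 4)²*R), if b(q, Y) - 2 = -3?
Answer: 135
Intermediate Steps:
b(q, Y) = -1 (b(q, Y) = 2 - 3 = -1)
R = -3
(b(5, 6)*(6 - 1))*((-1 + 4)²*R) = (-(6 - 1))*((-1 + 4)²*(-3)) = (-1*5)*(3²*(-3)) = -45*(-3) = -5*(-27) = 135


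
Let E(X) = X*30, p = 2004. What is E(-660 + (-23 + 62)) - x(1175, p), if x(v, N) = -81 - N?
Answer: -16545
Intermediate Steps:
E(X) = 30*X
E(-660 + (-23 + 62)) - x(1175, p) = 30*(-660 + (-23 + 62)) - (-81 - 1*2004) = 30*(-660 + 39) - (-81 - 2004) = 30*(-621) - 1*(-2085) = -18630 + 2085 = -16545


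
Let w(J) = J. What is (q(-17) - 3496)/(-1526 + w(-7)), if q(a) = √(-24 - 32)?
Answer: 3496/1533 - 2*I*√14/1533 ≈ 2.2805 - 0.0048815*I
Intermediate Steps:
q(a) = 2*I*√14 (q(a) = √(-56) = 2*I*√14)
(q(-17) - 3496)/(-1526 + w(-7)) = (2*I*√14 - 3496)/(-1526 - 7) = (-3496 + 2*I*√14)/(-1533) = (-3496 + 2*I*√14)*(-1/1533) = 3496/1533 - 2*I*√14/1533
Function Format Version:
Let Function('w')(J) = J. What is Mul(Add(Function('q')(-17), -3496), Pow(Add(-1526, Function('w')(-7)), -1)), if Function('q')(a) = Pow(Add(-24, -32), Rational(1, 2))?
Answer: Add(Rational(3496, 1533), Mul(Rational(-2, 1533), I, Pow(14, Rational(1, 2)))) ≈ Add(2.2805, Mul(-0.0048815, I))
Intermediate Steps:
Function('q')(a) = Mul(2, I, Pow(14, Rational(1, 2))) (Function('q')(a) = Pow(-56, Rational(1, 2)) = Mul(2, I, Pow(14, Rational(1, 2))))
Mul(Add(Function('q')(-17), -3496), Pow(Add(-1526, Function('w')(-7)), -1)) = Mul(Add(Mul(2, I, Pow(14, Rational(1, 2))), -3496), Pow(Add(-1526, -7), -1)) = Mul(Add(-3496, Mul(2, I, Pow(14, Rational(1, 2)))), Pow(-1533, -1)) = Mul(Add(-3496, Mul(2, I, Pow(14, Rational(1, 2)))), Rational(-1, 1533)) = Add(Rational(3496, 1533), Mul(Rational(-2, 1533), I, Pow(14, Rational(1, 2))))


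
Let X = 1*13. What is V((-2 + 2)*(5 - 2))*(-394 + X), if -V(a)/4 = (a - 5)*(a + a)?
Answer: 0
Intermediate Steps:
V(a) = -8*a*(-5 + a) (V(a) = -4*(a - 5)*(a + a) = -4*(-5 + a)*2*a = -8*a*(-5 + a))
X = 13
V((-2 + 2)*(5 - 2))*(-394 + X) = (8*((-2 + 2)*(5 - 2))*(5 - (-2 + 2)*(5 - 2)))*(-394 + 13) = (8*(0*3)*(5 - 0*3))*(-381) = (8*0*(5 - 1*0))*(-381) = (8*0*(5 + 0))*(-381) = (8*0*5)*(-381) = 0*(-381) = 0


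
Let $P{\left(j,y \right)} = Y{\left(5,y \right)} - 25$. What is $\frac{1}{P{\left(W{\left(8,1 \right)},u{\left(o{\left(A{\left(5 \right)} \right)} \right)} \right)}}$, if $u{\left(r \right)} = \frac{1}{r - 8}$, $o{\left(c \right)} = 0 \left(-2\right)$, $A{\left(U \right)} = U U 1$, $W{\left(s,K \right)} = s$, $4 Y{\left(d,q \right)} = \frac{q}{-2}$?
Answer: $- \frac{64}{1599} \approx -0.040025$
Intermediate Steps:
$Y{\left(d,q \right)} = - \frac{q}{8}$ ($Y{\left(d,q \right)} = \frac{q \frac{1}{-2}}{4} = \frac{q \left(- \frac{1}{2}\right)}{4} = \frac{\left(- \frac{1}{2}\right) q}{4} = - \frac{q}{8}$)
$A{\left(U \right)} = U^{2}$ ($A{\left(U \right)} = U^{2} \cdot 1 = U^{2}$)
$o{\left(c \right)} = 0$
$u{\left(r \right)} = \frac{1}{-8 + r}$
$P{\left(j,y \right)} = -25 - \frac{y}{8}$ ($P{\left(j,y \right)} = - \frac{y}{8} - 25 = -25 - \frac{y}{8}$)
$\frac{1}{P{\left(W{\left(8,1 \right)},u{\left(o{\left(A{\left(5 \right)} \right)} \right)} \right)}} = \frac{1}{-25 - \frac{1}{8 \left(-8 + 0\right)}} = \frac{1}{-25 - \frac{1}{8 \left(-8\right)}} = \frac{1}{-25 - - \frac{1}{64}} = \frac{1}{-25 + \frac{1}{64}} = \frac{1}{- \frac{1599}{64}} = - \frac{64}{1599}$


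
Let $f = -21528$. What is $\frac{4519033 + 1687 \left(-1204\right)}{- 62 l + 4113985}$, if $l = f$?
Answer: $\frac{2487885}{5448721} \approx 0.4566$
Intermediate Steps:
$l = -21528$
$\frac{4519033 + 1687 \left(-1204\right)}{- 62 l + 4113985} = \frac{4519033 + 1687 \left(-1204\right)}{\left(-62\right) \left(-21528\right) + 4113985} = \frac{4519033 - 2031148}{1334736 + 4113985} = \frac{2487885}{5448721}$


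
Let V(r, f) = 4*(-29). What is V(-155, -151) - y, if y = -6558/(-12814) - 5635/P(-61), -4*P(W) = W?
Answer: 98877829/390827 ≈ 253.00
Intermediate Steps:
P(W) = -W/4
V(r, f) = -116
y = -144213761/390827 (y = -6558/(-12814) - 5635/((-¼*(-61))) = -6558*(-1/12814) - 5635/61/4 = 3279/6407 - 5635*4/61 = 3279/6407 - 22540/61 = -144213761/390827 ≈ -369.00)
V(-155, -151) - y = -116 - 1*(-144213761/390827) = -116 + 144213761/390827 = 98877829/390827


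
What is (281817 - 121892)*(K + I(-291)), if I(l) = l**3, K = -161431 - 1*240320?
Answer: -4005149225850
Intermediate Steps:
K = -401751 (K = -161431 - 240320 = -401751)
(281817 - 121892)*(K + I(-291)) = (281817 - 121892)*(-401751 + (-291)**3) = 159925*(-401751 - 24642171) = 159925*(-25043922) = -4005149225850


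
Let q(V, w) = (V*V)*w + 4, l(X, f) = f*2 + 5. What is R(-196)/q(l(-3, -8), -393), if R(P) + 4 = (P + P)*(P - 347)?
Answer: -212852/47549 ≈ -4.4765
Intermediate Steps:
l(X, f) = 5 + 2*f (l(X, f) = 2*f + 5 = 5 + 2*f)
q(V, w) = 4 + w*V² (q(V, w) = V²*w + 4 = w*V² + 4 = 4 + w*V²)
R(P) = -4 + 2*P*(-347 + P) (R(P) = -4 + (P + P)*(P - 347) = -4 + (2*P)*(-347 + P) = -4 + 2*P*(-347 + P))
R(-196)/q(l(-3, -8), -393) = (-4 - 694*(-196) + 2*(-196)²)/(4 - 393*(5 + 2*(-8))²) = (-4 + 136024 + 2*38416)/(4 - 393*(5 - 16)²) = (-4 + 136024 + 76832)/(4 - 393*(-11)²) = 212852/(4 - 393*121) = 212852/(4 - 47553) = 212852/(-47549) = 212852*(-1/47549) = -212852/47549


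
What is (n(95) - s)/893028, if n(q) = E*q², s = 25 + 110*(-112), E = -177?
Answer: -792565/446514 ≈ -1.7750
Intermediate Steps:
s = -12295 (s = 25 - 12320 = -12295)
n(q) = -177*q²
(n(95) - s)/893028 = (-177*95² - 1*(-12295))/893028 = (-177*9025 + 12295)*(1/893028) = (-1597425 + 12295)*(1/893028) = -1585130*1/893028 = -792565/446514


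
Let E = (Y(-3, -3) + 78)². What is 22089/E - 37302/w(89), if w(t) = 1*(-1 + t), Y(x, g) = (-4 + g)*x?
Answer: -5509895/13068 ≈ -421.63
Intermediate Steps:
Y(x, g) = x*(-4 + g)
w(t) = -1 + t
E = 9801 (E = (-3*(-4 - 3) + 78)² = (-3*(-7) + 78)² = (21 + 78)² = 99² = 9801)
22089/E - 37302/w(89) = 22089/9801 - 37302/(-1 + 89) = 22089*(1/9801) - 37302/88 = 7363/3267 - 37302*1/88 = 7363/3267 - 18651/44 = -5509895/13068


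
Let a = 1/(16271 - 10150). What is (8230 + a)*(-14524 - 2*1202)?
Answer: -852762067168/6121 ≈ -1.3932e+8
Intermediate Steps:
a = 1/6121 ≈ 0.00016337
(8230 + a)*(-14524 - 2*1202) = (8230 + 1/6121)*(-14524 - 2*1202) = 50375831*(-14524 - 2404)/6121 = (50375831/6121)*(-16928) = -852762067168/6121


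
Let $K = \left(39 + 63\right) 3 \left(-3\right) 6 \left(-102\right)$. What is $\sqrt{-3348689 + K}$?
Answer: $i \sqrt{2786873} \approx 1669.4 i$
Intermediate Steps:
$K = 561816$ ($K = 102 \left(\left(-9\right) 6\right) \left(-102\right) = 102 \left(-54\right) \left(-102\right) = \left(-5508\right) \left(-102\right) = 561816$)
$\sqrt{-3348689 + K} = \sqrt{-3348689 + 561816} = \sqrt{-2786873} = i \sqrt{2786873}$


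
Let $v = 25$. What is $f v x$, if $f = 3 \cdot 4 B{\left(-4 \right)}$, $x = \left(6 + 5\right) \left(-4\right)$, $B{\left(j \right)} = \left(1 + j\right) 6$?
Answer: $237600$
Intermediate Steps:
$B{\left(j \right)} = 6 + 6 j$
$x = -44$ ($x = 11 \left(-4\right) = -44$)
$f = -216$ ($f = 3 \cdot 4 \left(6 + 6 \left(-4\right)\right) = 12 \left(6 - 24\right) = 12 \left(-18\right) = -216$)
$f v x = \left(-216\right) 25 \left(-44\right) = \left(-5400\right) \left(-44\right) = 237600$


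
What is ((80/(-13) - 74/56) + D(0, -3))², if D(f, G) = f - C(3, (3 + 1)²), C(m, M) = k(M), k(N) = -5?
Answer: 811801/132496 ≈ 6.1270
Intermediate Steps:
C(m, M) = -5
D(f, G) = 5 + f (D(f, G) = f - 1*(-5) = f + 5 = 5 + f)
((80/(-13) - 74/56) + D(0, -3))² = ((80/(-13) - 74/56) + (5 + 0))² = ((80*(-1/13) - 74*1/56) + 5)² = ((-80/13 - 37/28) + 5)² = (-2721/364 + 5)² = (-901/364)² = 811801/132496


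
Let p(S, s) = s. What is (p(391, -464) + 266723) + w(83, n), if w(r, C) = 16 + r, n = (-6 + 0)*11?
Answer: 266358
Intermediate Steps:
n = -66 (n = -6*11 = -66)
(p(391, -464) + 266723) + w(83, n) = (-464 + 266723) + (16 + 83) = 266259 + 99 = 266358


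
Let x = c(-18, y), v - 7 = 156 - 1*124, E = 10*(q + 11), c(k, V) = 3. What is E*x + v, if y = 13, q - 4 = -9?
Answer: 219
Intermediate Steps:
q = -5 (q = 4 - 9 = -5)
E = 60 (E = 10*(-5 + 11) = 10*6 = 60)
v = 39 (v = 7 + (156 - 1*124) = 7 + (156 - 124) = 7 + 32 = 39)
x = 3
E*x + v = 60*3 + 39 = 180 + 39 = 219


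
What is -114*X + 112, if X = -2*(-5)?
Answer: -1028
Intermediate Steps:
X = 10
-114*X + 112 = -114*10 + 112 = -1140 + 112 = -1028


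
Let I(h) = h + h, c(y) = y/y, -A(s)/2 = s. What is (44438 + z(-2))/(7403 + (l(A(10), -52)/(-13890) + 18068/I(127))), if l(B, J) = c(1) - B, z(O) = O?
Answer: 26128812360/4394864561 ≈ 5.9453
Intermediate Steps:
A(s) = -2*s
c(y) = 1
I(h) = 2*h
l(B, J) = 1 - B
(44438 + z(-2))/(7403 + (l(A(10), -52)/(-13890) + 18068/I(127))) = (44438 - 2)/(7403 + ((1 - (-2)*10)/(-13890) + 18068/((2*127)))) = 44436/(7403 + ((1 - 1*(-20))*(-1/13890) + 18068/254)) = 44436/(7403 + ((1 + 20)*(-1/13890) + 18068*(1/254))) = 44436/(7403 + (21*(-1/13890) + 9034/127)) = 44436/(7403 + (-7/4630 + 9034/127)) = 44436/(7403 + 41826531/588010) = 44436/(4394864561/588010) = 44436*(588010/4394864561) = 26128812360/4394864561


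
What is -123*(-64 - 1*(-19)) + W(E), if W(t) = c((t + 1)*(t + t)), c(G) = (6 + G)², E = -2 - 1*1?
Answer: 5859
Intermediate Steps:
E = -3 (E = -2 - 1 = -3)
W(t) = (6 + 2*t*(1 + t))² (W(t) = (6 + (t + 1)*(t + t))² = (6 + (1 + t)*(2*t))² = (6 + 2*t*(1 + t))²)
-123*(-64 - 1*(-19)) + W(E) = -123*(-64 - 1*(-19)) + 4*(3 - 3*(1 - 3))² = -123*(-64 + 19) + 4*(3 - 3*(-2))² = -123*(-45) + 4*(3 + 6)² = 5535 + 4*9² = 5535 + 4*81 = 5535 + 324 = 5859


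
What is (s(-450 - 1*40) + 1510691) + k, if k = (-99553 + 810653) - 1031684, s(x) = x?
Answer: 1189617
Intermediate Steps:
k = -320584 (k = 711100 - 1031684 = -320584)
(s(-450 - 1*40) + 1510691) + k = ((-450 - 1*40) + 1510691) - 320584 = ((-450 - 40) + 1510691) - 320584 = (-490 + 1510691) - 320584 = 1510201 - 320584 = 1189617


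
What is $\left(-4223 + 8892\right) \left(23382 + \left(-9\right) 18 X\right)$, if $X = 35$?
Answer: $82697328$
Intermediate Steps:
$\left(-4223 + 8892\right) \left(23382 + \left(-9\right) 18 X\right) = \left(-4223 + 8892\right) \left(23382 + \left(-9\right) 18 \cdot 35\right) = 4669 \left(23382 - 5670\right) = 4669 \cdot 17712 = 82697328$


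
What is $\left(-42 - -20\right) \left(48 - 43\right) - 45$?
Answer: $-155$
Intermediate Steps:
$\left(-42 - -20\right) \left(48 - 43\right) - 45 = \left(-42 + 20\right) \left(48 - 43\right) - 45 = \left(-22\right) 5 - 45 = -110 - 45 = -155$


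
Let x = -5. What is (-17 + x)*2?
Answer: -44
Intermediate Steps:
(-17 + x)*2 = (-17 - 5)*2 = -22*2 = -44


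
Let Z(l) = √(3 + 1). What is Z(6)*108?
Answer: 216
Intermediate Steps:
Z(l) = 2 (Z(l) = √4 = 2)
Z(6)*108 = 2*108 = 216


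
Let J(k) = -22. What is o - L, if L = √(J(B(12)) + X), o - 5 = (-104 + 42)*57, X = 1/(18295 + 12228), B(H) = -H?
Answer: -3529 - I*√20496347115/30523 ≈ -3529.0 - 4.6904*I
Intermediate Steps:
X = 1/30523 ≈ 3.2762e-5
o = -3529 (o = 5 + (-104 + 42)*57 = 5 - 62*57 = 5 - 3534 = -3529)
L = I*√20496347115/30523 (L = √(-22 + 1/30523) = √(-671505/30523) = I*√20496347115/30523 ≈ 4.6904*I)
o - L = -3529 - I*√20496347115/30523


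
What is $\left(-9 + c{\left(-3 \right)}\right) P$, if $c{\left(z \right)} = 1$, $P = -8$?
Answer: $64$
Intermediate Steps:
$\left(-9 + c{\left(-3 \right)}\right) P = \left(-9 + 1\right) \left(-8\right) = \left(-8\right) \left(-8\right) = 64$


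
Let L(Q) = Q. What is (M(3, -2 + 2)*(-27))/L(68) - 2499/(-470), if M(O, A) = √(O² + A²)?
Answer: 65931/15980 ≈ 4.1258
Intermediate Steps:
M(O, A) = √(A² + O²)
(M(3, -2 + 2)*(-27))/L(68) - 2499/(-470) = (√((-2 + 2)² + 3²)*(-27))/68 - 2499/(-470) = (√(0² + 9)*(-27))*(1/68) - 2499*(-1/470) = (√(0 + 9)*(-27))*(1/68) + 2499/470 = (√9*(-27))*(1/68) + 2499/470 = (3*(-27))*(1/68) + 2499/470 = -81*1/68 + 2499/470 = -81/68 + 2499/470 = 65931/15980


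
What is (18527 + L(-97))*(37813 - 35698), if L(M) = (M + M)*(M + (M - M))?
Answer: 78984675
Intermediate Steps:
L(M) = 2*M² (L(M) = (2*M)*(M + 0) = (2*M)*M = 2*M²)
(18527 + L(-97))*(37813 - 35698) = (18527 + 2*(-97)²)*(37813 - 35698) = (18527 + 2*9409)*2115 = (18527 + 18818)*2115 = 37345*2115 = 78984675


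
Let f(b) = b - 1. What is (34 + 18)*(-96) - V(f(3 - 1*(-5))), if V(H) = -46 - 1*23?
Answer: -4923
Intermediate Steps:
f(b) = -1 + b
V(H) = -69 (V(H) = -46 - 23 = -69)
(34 + 18)*(-96) - V(f(3 - 1*(-5))) = (34 + 18)*(-96) - 1*(-69) = 52*(-96) + 69 = -4992 + 69 = -4923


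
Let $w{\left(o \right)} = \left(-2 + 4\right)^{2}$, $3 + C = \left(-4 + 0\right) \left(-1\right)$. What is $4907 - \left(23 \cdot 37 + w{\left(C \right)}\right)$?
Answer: $4052$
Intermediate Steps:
$C = 1$ ($C = -3 + \left(-4 + 0\right) \left(-1\right) = -3 - -4 = -3 + 4 = 1$)
$w{\left(o \right)} = 4$ ($w{\left(o \right)} = 2^{2} = 4$)
$4907 - \left(23 \cdot 37 + w{\left(C \right)}\right) = 4907 - \left(23 \cdot 37 + 4\right) = 4907 - \left(851 + 4\right) = 4907 - 855 = 4052$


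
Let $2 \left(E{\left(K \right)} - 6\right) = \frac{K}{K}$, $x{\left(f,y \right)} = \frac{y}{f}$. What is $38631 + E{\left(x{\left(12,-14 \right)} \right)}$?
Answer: $\frac{77275}{2} \approx 38638.0$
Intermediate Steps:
$E{\left(K \right)} = \frac{13}{2}$ ($E{\left(K \right)} = 6 + \frac{K \frac{1}{K}}{2} = 6 + \frac{1}{2} \cdot 1 = 6 + \frac{1}{2} = \frac{13}{2}$)
$38631 + E{\left(x{\left(12,-14 \right)} \right)} = 38631 + \frac{13}{2} = \frac{77275}{2}$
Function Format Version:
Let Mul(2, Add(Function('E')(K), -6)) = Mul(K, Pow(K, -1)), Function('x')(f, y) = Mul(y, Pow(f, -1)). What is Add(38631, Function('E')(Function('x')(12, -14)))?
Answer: Rational(77275, 2) ≈ 38638.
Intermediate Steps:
Function('E')(K) = Rational(13, 2) (Function('E')(K) = Add(6, Mul(Rational(1, 2), Mul(K, Pow(K, -1)))) = Add(6, Mul(Rational(1, 2), 1)) = Add(6, Rational(1, 2)) = Rational(13, 2))
Add(38631, Function('E')(Function('x')(12, -14))) = Add(38631, Rational(13, 2)) = Rational(77275, 2)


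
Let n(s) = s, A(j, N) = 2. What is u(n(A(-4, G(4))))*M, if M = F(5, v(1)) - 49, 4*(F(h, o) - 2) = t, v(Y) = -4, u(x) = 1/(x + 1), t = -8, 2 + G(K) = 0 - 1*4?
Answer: -49/3 ≈ -16.333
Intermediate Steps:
G(K) = -6 (G(K) = -2 + (0 - 1*4) = -2 + (0 - 4) = -2 - 4 = -6)
u(x) = 1/(1 + x)
F(h, o) = 0 (F(h, o) = 2 + (¼)*(-8) = 2 - 2 = 0)
M = -49 (M = 0 - 49 = -49)
u(n(A(-4, G(4))))*M = -49/(1 + 2) = -49/3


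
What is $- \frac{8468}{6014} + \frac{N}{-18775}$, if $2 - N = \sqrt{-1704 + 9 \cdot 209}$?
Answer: $- \frac{79499364}{56456425} + \frac{\sqrt{177}}{18775} \approx -1.4074$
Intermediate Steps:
$N = 2 - \sqrt{177}$ ($N = 2 - \sqrt{-1704 + 9 \cdot 209} = 2 - \sqrt{-1704 + 1881} = 2 - \sqrt{177} \approx -11.304$)
$- \frac{8468}{6014} + \frac{N}{-18775} = - \frac{8468}{6014} + \frac{2 - \sqrt{177}}{-18775} = \left(-8468\right) \frac{1}{6014} + \left(2 - \sqrt{177}\right) \left(- \frac{1}{18775}\right) = - \frac{4234}{3007} - \left(\frac{2}{18775} - \frac{\sqrt{177}}{18775}\right) = - \frac{79499364}{56456425} + \frac{\sqrt{177}}{18775}$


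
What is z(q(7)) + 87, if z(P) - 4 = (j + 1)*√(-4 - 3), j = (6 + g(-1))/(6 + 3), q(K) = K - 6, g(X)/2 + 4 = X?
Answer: 91 + 5*I*√7/9 ≈ 91.0 + 1.4699*I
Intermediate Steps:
g(X) = -8 + 2*X
q(K) = -6 + K
j = -4/9 (j = (6 + (-8 + 2*(-1)))/(6 + 3) = (6 + (-8 - 2))/9 = (6 - 10)*(⅑) = -4*⅑ = -4/9 ≈ -0.44444)
z(P) = 4 + 5*I*√7/9 (z(P) = 4 + (-4/9 + 1)*√(-4 - 3) = 4 + 5*√(-7)/9 = 4 + 5*(I*√7)/9 = 4 + 5*I*√7/9)
z(q(7)) + 87 = (4 + 5*I*√7/9) + 87 = 91 + 5*I*√7/9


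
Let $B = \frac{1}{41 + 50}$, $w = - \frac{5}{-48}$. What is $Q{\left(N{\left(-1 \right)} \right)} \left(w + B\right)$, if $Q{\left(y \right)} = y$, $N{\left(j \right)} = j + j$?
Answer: $- \frac{503}{2184} \approx -0.23031$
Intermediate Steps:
$w = \frac{5}{48}$ ($w = \left(-5\right) \left(- \frac{1}{48}\right) = \frac{5}{48} \approx 0.10417$)
$N{\left(j \right)} = 2 j$
$B = \frac{1}{91} \approx 0.010989$
$Q{\left(N{\left(-1 \right)} \right)} \left(w + B\right) = 2 \left(-1\right) \left(\frac{5}{48} + \frac{1}{91}\right) = \left(-2\right) \frac{503}{4368} = - \frac{503}{2184}$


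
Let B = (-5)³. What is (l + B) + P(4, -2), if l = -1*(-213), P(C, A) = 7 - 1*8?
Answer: 87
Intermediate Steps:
P(C, A) = -1 (P(C, A) = 7 - 8 = -1)
l = 213
B = -125
(l + B) + P(4, -2) = (213 - 125) - 1 = 88 - 1 = 87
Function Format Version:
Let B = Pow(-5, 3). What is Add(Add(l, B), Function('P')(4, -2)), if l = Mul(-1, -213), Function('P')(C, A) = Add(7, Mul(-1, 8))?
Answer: 87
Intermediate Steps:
Function('P')(C, A) = -1 (Function('P')(C, A) = Add(7, -8) = -1)
l = 213
B = -125
Add(Add(l, B), Function('P')(4, -2)) = Add(Add(213, -125), -1) = Add(88, -1) = 87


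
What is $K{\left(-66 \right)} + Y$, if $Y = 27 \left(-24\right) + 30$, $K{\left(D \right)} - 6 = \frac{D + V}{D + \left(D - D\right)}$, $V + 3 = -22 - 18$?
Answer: $- \frac{40283}{66} \approx -610.35$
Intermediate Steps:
$V = -43$ ($V = -3 - 40 = -43$)
$K{\left(D \right)} = 6 + \frac{-43 + D}{D}$ ($K{\left(D \right)} = 6 + \frac{D - 43}{D + \left(D - D\right)} = 6 + \frac{-43 + D}{D + 0} = 6 + \frac{-43 + D}{D}$)
$Y = -618$ ($Y = -648 + 30 = -618$)
$K{\left(-66 \right)} + Y = \left(7 - \frac{43}{-66}\right) - 618 = \left(7 - - \frac{43}{66}\right) - 618 = \left(7 + \frac{43}{66}\right) - 618 = \frac{505}{66} - 618 = - \frac{40283}{66}$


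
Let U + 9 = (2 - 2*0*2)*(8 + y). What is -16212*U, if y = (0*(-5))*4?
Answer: -113484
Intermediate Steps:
y = 0 (y = 0*4 = 0)
U = 7 (U = -9 + (2 - 2*0*2)*(8 + 0) = -9 + (2 + 0*2)*8 = -9 + (2 + 0)*8 = -9 + 2*8 = -9 + 16 = 7)
-16212*U = -16212*7 = -113484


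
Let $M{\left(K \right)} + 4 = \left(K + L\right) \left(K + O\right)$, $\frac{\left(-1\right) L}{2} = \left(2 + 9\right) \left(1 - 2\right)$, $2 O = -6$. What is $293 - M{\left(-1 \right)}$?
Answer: $381$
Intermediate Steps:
$O = -3$ ($O = \frac{1}{2} \left(-6\right) = -3$)
$L = 22$ ($L = - 2 \left(2 + 9\right) \left(1 - 2\right) = - 2 \cdot 11 \left(-1\right) = \left(-2\right) \left(-11\right) = 22$)
$M{\left(K \right)} = -4 + \left(-3 + K\right) \left(22 + K\right)$ ($M{\left(K \right)} = -4 + \left(K + 22\right) \left(K - 3\right) = -4 + \left(22 + K\right) \left(-3 + K\right) = -4 + \left(-3 + K\right) \left(22 + K\right)$)
$293 - M{\left(-1 \right)} = 293 - \left(-70 + \left(-1\right)^{2} + 19 \left(-1\right)\right) = 293 - \left(-70 + 1 - 19\right) = 293 - -88 = 293 + 88 = 381$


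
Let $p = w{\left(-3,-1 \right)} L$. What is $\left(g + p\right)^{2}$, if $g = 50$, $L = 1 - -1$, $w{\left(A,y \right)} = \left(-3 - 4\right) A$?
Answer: $8464$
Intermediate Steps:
$w{\left(A,y \right)} = - 7 A$ ($w{\left(A,y \right)} = \left(-3 - 4\right) A = - 7 A$)
$L = 2$ ($L = 1 + 1 = 2$)
$p = 42$ ($p = \left(-7\right) \left(-3\right) 2 = 21 \cdot 2 = 42$)
$\left(g + p\right)^{2} = \left(50 + 42\right)^{2} = 92^{2} = 8464$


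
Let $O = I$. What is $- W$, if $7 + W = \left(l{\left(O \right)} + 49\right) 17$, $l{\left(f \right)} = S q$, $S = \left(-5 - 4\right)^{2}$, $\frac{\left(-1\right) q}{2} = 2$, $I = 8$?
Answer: $4682$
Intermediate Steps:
$q = -4$ ($q = \left(-2\right) 2 = -4$)
$O = 8$
$S = 81$ ($S = \left(-9\right)^{2} = 81$)
$l{\left(f \right)} = -324$ ($l{\left(f \right)} = 81 \left(-4\right) = -324$)
$W = -4682$ ($W = -7 + \left(-324 + 49\right) 17 = -7 - 4675 = -4682$)
$- W = \left(-1\right) \left(-4682\right) = 4682$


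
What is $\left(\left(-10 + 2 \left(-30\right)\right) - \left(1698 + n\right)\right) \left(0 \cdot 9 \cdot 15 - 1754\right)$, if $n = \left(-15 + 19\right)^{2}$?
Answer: $3129136$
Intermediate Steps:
$n = 16$ ($n = 4^{2} = 16$)
$\left(\left(-10 + 2 \left(-30\right)\right) - \left(1698 + n\right)\right) \left(0 \cdot 9 \cdot 15 - 1754\right) = \left(\left(-10 + 2 \left(-30\right)\right) - 1714\right) \left(0 \cdot 9 \cdot 15 - 1754\right) = \left(\left(-10 - 60\right) - 1714\right) \left(0 \cdot 15 - 1754\right) = \left(-70 - 1714\right) \left(0 - 1754\right) = \left(-1784\right) \left(-1754\right) = 3129136$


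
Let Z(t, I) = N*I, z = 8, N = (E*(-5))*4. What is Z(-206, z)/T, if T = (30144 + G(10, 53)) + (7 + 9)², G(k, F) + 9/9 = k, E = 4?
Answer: -640/30409 ≈ -0.021046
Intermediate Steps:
G(k, F) = -1 + k
N = -80 (N = (4*(-5))*4 = -20*4 = -80)
Z(t, I) = -80*I
T = 30409 (T = (30144 + (-1 + 10)) + (7 + 9)² = (30144 + 9) + 16² = 30153 + 256 = 30409)
Z(-206, z)/T = -80*8/30409 = -640*1/30409 = -640/30409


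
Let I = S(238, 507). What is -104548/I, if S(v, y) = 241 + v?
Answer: -104548/479 ≈ -218.26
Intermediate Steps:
I = 479 (I = 241 + 238 = 479)
-104548/I = -104548/479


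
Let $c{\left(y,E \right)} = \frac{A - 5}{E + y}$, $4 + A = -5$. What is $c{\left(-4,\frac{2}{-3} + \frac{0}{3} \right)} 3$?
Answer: $9$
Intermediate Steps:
$A = -9$ ($A = -4 - 5 = -9$)
$c{\left(y,E \right)} = - \frac{14}{E + y}$ ($c{\left(y,E \right)} = \frac{-9 - 5}{E + y} = - \frac{14}{E + y}$)
$c{\left(-4,\frac{2}{-3} + \frac{0}{3} \right)} 3 = - \frac{14}{\left(\frac{2}{-3} + \frac{0}{3}\right) - 4} \cdot 3 = - \frac{14}{\left(2 \left(- \frac{1}{3}\right) + 0 \cdot \frac{1}{3}\right) - 4} \cdot 3 = - \frac{14}{\left(- \frac{2}{3} + 0\right) - 4} \cdot 3 = - \frac{14}{- \frac{2}{3} - 4} \cdot 3 = - \frac{14}{- \frac{14}{3}} \cdot 3 = \left(-14\right) \left(- \frac{3}{14}\right) 3 = 3 \cdot 3 = 9$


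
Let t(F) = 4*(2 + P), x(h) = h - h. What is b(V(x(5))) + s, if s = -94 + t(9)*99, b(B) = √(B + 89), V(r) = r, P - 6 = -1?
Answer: 2678 + √89 ≈ 2687.4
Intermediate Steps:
x(h) = 0
P = 5 (P = 6 - 1 = 5)
t(F) = 28 (t(F) = 4*(2 + 5) = 4*7 = 28)
b(B) = √(89 + B)
s = 2678 (s = -94 + 28*99 = -94 + 2772 = 2678)
b(V(x(5))) + s = √(89 + 0) + 2678 = √89 + 2678 = 2678 + √89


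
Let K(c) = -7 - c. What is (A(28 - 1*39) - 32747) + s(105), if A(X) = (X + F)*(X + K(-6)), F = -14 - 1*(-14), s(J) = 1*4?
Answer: -32611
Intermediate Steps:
s(J) = 4
F = 0 (F = -14 + 14 = 0)
A(X) = X*(-1 + X) (A(X) = (X + 0)*(X + (-7 - 1*(-6))) = X*(X + (-7 + 6)) = X*(X - 1) = X*(-1 + X))
(A(28 - 1*39) - 32747) + s(105) = ((28 - 1*39)*(-1 + (28 - 1*39)) - 32747) + 4 = ((28 - 39)*(-1 + (28 - 39)) - 32747) + 4 = (-11*(-1 - 11) - 32747) + 4 = (-11*(-12) - 32747) + 4 = (132 - 32747) + 4 = -32615 + 4 = -32611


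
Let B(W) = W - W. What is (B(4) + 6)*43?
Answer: 258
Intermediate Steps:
B(W) = 0
(B(4) + 6)*43 = (0 + 6)*43 = 6*43 = 258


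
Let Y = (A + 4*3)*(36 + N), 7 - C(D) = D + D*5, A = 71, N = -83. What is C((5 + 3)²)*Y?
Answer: 1470677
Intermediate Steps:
C(D) = 7 - 6*D (C(D) = 7 - (D + D*5) = 7 - (D + 5*D) = 7 - 6*D)
Y = -3901 (Y = (71 + 4*3)*(36 - 83) = (71 + 12)*(-47) = 83*(-47) = -3901)
C((5 + 3)²)*Y = (7 - 6*(5 + 3)²)*(-3901) = (7 - 6*8²)*(-3901) = (7 - 6*64)*(-3901) = (7 - 384)*(-3901) = -377*(-3901) = 1470677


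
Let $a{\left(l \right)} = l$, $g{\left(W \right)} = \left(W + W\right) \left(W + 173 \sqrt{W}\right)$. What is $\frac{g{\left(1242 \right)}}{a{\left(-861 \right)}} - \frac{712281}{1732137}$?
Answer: $- \frac{593830848053}{165707773} - \frac{429732 \sqrt{138}}{287} \approx -21173.0$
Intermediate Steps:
$g{\left(W \right)} = 2 W \left(W + 173 \sqrt{W}\right)$
$\frac{g{\left(1242 \right)}}{a{\left(-861 \right)}} - \frac{712281}{1732137} = \frac{2 \cdot 1242^{2} + 346 \cdot 1242^{\frac{3}{2}}}{-861} - \frac{712281}{1732137} = \left(2 \cdot 1542564 + 346 \cdot 3726 \sqrt{138}\right) \left(- \frac{1}{861}\right) - \frac{237427}{577379} = \left(3085128 + 1289196 \sqrt{138}\right) \left(- \frac{1}{861}\right) - \frac{237427}{577379} = \left(- \frac{1028376}{287} - \frac{429732 \sqrt{138}}{287}\right) - \frac{237427}{577379} = - \frac{593830848053}{165707773} - \frac{429732 \sqrt{138}}{287}$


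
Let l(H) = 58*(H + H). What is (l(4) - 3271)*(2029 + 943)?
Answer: -8342404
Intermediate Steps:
l(H) = 116*H (l(H) = 58*(2*H) = 116*H)
(l(4) - 3271)*(2029 + 943) = (116*4 - 3271)*(2029 + 943) = (464 - 3271)*2972 = -2807*2972 = -8342404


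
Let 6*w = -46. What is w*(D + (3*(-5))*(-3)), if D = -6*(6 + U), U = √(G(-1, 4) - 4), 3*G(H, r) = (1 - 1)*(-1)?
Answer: -69 + 92*I ≈ -69.0 + 92.0*I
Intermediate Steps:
w = -23/3 (w = (⅙)*(-46) = -23/3 ≈ -7.6667)
G(H, r) = 0 (G(H, r) = ((1 - 1)*(-1))/3 = (0*(-1))/3 = (⅓)*0 = 0)
U = 2*I (U = √(0 - 4) = √(-4) = 2*I ≈ 2.0*I)
D = -36 - 12*I (D = -6*(6 + 2*I) = -36 - 12*I ≈ -36.0 - 12.0*I)
w*(D + (3*(-5))*(-3)) = -23*((-36 - 12*I) + (3*(-5))*(-3))/3 = -23*((-36 - 12*I) - 15*(-3))/3 = -23*((-36 - 12*I) + 45)/3 = -23*(9 - 12*I)/3 = -69 + 92*I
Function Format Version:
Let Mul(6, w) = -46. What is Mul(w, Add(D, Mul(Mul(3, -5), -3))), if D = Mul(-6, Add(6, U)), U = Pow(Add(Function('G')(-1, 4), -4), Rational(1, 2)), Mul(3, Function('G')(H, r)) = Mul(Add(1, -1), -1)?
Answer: Add(-69, Mul(92, I)) ≈ Add(-69.000, Mul(92.000, I))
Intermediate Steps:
w = Rational(-23, 3) (w = Mul(Rational(1, 6), -46) = Rational(-23, 3) ≈ -7.6667)
Function('G')(H, r) = 0 (Function('G')(H, r) = Mul(Rational(1, 3), Mul(Add(1, -1), -1)) = Mul(Rational(1, 3), Mul(0, -1)) = Mul(Rational(1, 3), 0) = 0)
U = Mul(2, I) (U = Pow(Add(0, -4), Rational(1, 2)) = Pow(-4, Rational(1, 2)) = Mul(2, I) ≈ Mul(2.0000, I))
D = Add(-36, Mul(-12, I)) (D = Mul(-6, Add(6, Mul(2, I))) = Add(-36, Mul(-12, I)) ≈ Add(-36.000, Mul(-12.000, I)))
Mul(w, Add(D, Mul(Mul(3, -5), -3))) = Mul(Rational(-23, 3), Add(Add(-36, Mul(-12, I)), Mul(Mul(3, -5), -3))) = Mul(Rational(-23, 3), Add(Add(-36, Mul(-12, I)), Mul(-15, -3))) = Mul(Rational(-23, 3), Add(Add(-36, Mul(-12, I)), 45)) = Mul(Rational(-23, 3), Add(9, Mul(-12, I))) = Add(-69, Mul(92, I))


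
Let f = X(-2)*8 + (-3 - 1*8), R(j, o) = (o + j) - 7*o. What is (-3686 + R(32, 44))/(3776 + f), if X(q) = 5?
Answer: -3918/3805 ≈ -1.0297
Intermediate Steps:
R(j, o) = j - 6*o (R(j, o) = (j + o) - 7*o = j - 6*o)
f = 29 (f = 5*8 + (-3 - 1*8) = 40 + (-3 - 8) = 40 - 11 = 29)
(-3686 + R(32, 44))/(3776 + f) = (-3686 + (32 - 6*44))/(3776 + 29) = (-3686 + (32 - 264))/3805 = (-3686 - 232)*(1/3805) = -3918*1/3805 = -3918/3805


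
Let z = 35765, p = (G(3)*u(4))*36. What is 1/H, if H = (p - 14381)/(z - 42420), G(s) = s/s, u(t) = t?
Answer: 6655/14237 ≈ 0.46744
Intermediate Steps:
G(s) = 1
p = 144 (p = (1*4)*36 = 4*36 = 144)
H = 14237/6655 (H = (144 - 14381)/(35765 - 42420) = -14237/(-6655) = -14237*(-1/6655) = 14237/6655 ≈ 2.1393)
1/H = 1/(14237/6655) = 6655/14237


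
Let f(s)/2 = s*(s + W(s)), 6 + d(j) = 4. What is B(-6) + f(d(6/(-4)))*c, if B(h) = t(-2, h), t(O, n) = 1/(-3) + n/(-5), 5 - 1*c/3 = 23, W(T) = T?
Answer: -12947/15 ≈ -863.13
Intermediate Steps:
d(j) = -2 (d(j) = -6 + 4 = -2)
c = -54 (c = 15 - 3*23 = 15 - 69 = -54)
f(s) = 4*s² (f(s) = 2*(s*(s + s)) = 2*(s*(2*s)) = 2*(2*s²) = 4*s²)
t(O, n) = -⅓ - n/5 (t(O, n) = 1*(-⅓) + n*(-⅕) = -⅓ - n/5)
B(h) = -⅓ - h/5
B(-6) + f(d(6/(-4)))*c = (-⅓ - ⅕*(-6)) + (4*(-2)²)*(-54) = (-⅓ + 6/5) + (4*4)*(-54) = 13/15 + 16*(-54) = 13/15 - 864 = -12947/15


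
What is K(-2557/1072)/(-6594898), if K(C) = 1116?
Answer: -558/3297449 ≈ -0.00016922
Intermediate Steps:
K(-2557/1072)/(-6594898) = 1116/(-6594898) = 1116*(-1/6594898) = -558/3297449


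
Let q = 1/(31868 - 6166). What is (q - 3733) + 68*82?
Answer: 47368787/25702 ≈ 1843.0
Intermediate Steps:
q = 1/25702 ≈ 3.8907e-5
(q - 3733) + 68*82 = (1/25702 - 3733) + 68*82 = -95945565/25702 + 5576 = 47368787/25702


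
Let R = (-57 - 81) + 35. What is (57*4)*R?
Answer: -23484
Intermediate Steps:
R = -103 (R = -138 + 35 = -103)
(57*4)*R = (57*4)*(-103) = 228*(-103) = -23484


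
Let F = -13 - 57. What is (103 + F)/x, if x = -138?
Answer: -11/46 ≈ -0.23913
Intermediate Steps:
F = -70
(103 + F)/x = (103 - 70)/(-138) = 33*(-1/138) = -11/46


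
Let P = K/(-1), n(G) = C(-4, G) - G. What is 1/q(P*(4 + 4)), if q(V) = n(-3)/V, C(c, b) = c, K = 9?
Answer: 72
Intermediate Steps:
n(G) = -4 - G
P = -9 (P = 9/(-1) = 9*(-1) = -9)
q(V) = -1/V (q(V) = (-4 - 1*(-3))/V = (-4 + 3)/V = -1/V)
1/q(P*(4 + 4)) = 1/(-1/((-9*(4 + 4)))) = 1/(-1/((-9*8))) = 1/(-1/(-72)) = 1/(-1*(-1/72)) = 1/(1/72) = 72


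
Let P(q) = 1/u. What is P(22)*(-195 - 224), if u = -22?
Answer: 419/22 ≈ 19.045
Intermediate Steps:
P(q) = -1/22 (P(q) = 1/(-22) = -1/22)
P(22)*(-195 - 224) = -(-195 - 224)/22 = -1/22*(-419) = 419/22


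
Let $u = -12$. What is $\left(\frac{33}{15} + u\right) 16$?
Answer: $- \frac{784}{5} \approx -156.8$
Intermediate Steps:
$\left(\frac{33}{15} + u\right) 16 = \left(\frac{33}{15} - 12\right) 16 = \left(33 \cdot \frac{1}{15} - 12\right) 16 = \left(\frac{11}{5} - 12\right) 16 = \left(- \frac{49}{5}\right) 16 = - \frac{784}{5}$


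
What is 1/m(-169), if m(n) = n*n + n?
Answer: 1/28392 ≈ 3.5221e-5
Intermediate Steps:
m(n) = n + n**2 (m(n) = n**2 + n = n + n**2)
1/m(-169) = 1/(-169*(1 - 169)) = 1/(-169*(-168)) = 1/28392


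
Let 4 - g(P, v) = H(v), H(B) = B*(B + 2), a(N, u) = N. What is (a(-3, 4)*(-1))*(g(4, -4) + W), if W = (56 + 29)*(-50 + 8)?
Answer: -10722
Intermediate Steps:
H(B) = B*(2 + B)
g(P, v) = 4 - v*(2 + v)
W = -3570 (W = 85*(-42) = -3570)
(a(-3, 4)*(-1))*(g(4, -4) + W) = (-3*(-1))*((4 - 1*(-4)*(2 - 4)) - 3570) = 3*((4 - 1*(-4)*(-2)) - 3570) = 3*((4 - 8) - 3570) = 3*(-4 - 3570) = 3*(-3574) = -10722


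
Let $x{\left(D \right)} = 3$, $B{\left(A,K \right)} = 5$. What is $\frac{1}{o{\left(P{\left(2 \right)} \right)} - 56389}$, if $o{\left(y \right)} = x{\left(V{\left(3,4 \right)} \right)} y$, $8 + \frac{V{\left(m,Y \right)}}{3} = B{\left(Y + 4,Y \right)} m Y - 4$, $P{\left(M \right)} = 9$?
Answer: $- \frac{1}{56362} \approx -1.7742 \cdot 10^{-5}$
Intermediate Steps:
$V{\left(m,Y \right)} = -36 + 15 Y m$ ($V{\left(m,Y \right)} = -24 + 3 \left(5 m Y - 4\right) = -24 + 3 \left(5 Y m - 4\right) = -24 + 3 \left(-4 + 5 Y m\right) = -24 + \left(-12 + 15 Y m\right) = -36 + 15 Y m$)
$o{\left(y \right)} = 3 y$
$\frac{1}{o{\left(P{\left(2 \right)} \right)} - 56389} = \frac{1}{3 \cdot 9 - 56389} = \frac{1}{27 - 56389} = \frac{1}{-56362} = - \frac{1}{56362}$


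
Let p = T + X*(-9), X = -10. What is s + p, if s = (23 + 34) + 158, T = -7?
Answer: 298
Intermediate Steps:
p = 83 (p = -7 - 10*(-9) = -7 + 90 = 83)
s = 215 (s = 57 + 158 = 215)
s + p = 215 + 83 = 298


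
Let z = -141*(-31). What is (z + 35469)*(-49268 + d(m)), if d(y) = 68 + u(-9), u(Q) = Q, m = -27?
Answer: -1960486560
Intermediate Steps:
d(y) = 59 (d(y) = 68 - 9 = 59)
z = 4371
(z + 35469)*(-49268 + d(m)) = (4371 + 35469)*(-49268 + 59) = 39840*(-49209) = -1960486560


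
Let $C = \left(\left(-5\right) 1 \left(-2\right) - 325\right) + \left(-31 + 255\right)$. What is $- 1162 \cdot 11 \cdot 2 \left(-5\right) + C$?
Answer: $127729$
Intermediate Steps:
$C = -91$ ($C = \left(\left(-5\right) \left(-2\right) - 325\right) + 224 = \left(10 - 325\right) + 224 = -315 + 224 = -91$)
$- 1162 \cdot 11 \cdot 2 \left(-5\right) + C = - 1162 \cdot 11 \cdot 2 \left(-5\right) - 91 = - 1162 \cdot 22 \left(-5\right) - 91 = \left(-1162\right) \left(-110\right) - 91 = 127820 - 91 = 127729$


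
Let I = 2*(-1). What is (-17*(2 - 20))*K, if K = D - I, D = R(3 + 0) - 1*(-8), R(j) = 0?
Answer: 3060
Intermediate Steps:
I = -2
D = 8 (D = 0 - 1*(-8) = 0 + 8 = 8)
K = 10 (K = 8 - 1*(-2) = 8 + 2 = 10)
(-17*(2 - 20))*K = -17*(2 - 20)*10 = -17*(-18)*10 = 306*10 = 3060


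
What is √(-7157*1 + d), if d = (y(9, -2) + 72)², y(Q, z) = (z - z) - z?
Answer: 41*I ≈ 41.0*I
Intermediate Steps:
y(Q, z) = -z (y(Q, z) = 0 - z = -z)
d = 5476 (d = (-1*(-2) + 72)² = (2 + 72)² = 74² = 5476)
√(-7157*1 + d) = √(-7157*1 + 5476) = √(-7157 + 5476) = √(-1681) = 41*I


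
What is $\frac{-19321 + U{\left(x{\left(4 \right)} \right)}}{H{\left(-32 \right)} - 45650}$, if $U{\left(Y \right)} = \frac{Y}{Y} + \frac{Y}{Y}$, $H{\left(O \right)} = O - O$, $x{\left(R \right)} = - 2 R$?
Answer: $\frac{19319}{45650} \approx 0.4232$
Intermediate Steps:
$H{\left(O \right)} = 0$
$U{\left(Y \right)} = 2$ ($U{\left(Y \right)} = 1 + 1 = 2$)
$\frac{-19321 + U{\left(x{\left(4 \right)} \right)}}{H{\left(-32 \right)} - 45650} = \frac{-19321 + 2}{0 - 45650} = - \frac{19319}{-45650} = \left(-19319\right) \left(- \frac{1}{45650}\right) = \frac{19319}{45650}$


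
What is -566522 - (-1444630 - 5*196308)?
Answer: 1859648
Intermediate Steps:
-566522 - (-1444630 - 5*196308) = -566522 - (-1444630 - 981540) = -566522 - 1*(-2426170) = -566522 + 2426170 = 1859648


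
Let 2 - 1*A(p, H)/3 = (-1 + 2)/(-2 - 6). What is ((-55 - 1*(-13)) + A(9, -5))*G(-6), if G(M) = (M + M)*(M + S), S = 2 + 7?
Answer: 2565/2 ≈ 1282.5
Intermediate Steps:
S = 9
A(p, H) = 51/8 (A(p, H) = 6 - 3*(-1 + 2)/(-2 - 6) = 6 - 3/(-8) = 6 - 3*(-1)/8 = 6 - 3*(-1/8) = 6 + 3/8 = 51/8)
G(M) = 2*M*(9 + M) (G(M) = (M + M)*(M + 9) = (2*M)*(9 + M) = 2*M*(9 + M))
((-55 - 1*(-13)) + A(9, -5))*G(-6) = ((-55 - 1*(-13)) + 51/8)*(2*(-6)*(9 - 6)) = ((-55 + 13) + 51/8)*(2*(-6)*3) = (-42 + 51/8)*(-36) = -285/8*(-36) = 2565/2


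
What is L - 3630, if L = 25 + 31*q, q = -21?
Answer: -4256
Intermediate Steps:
L = -626 (L = 25 + 31*(-21) = 25 - 651 = -626)
L - 3630 = -626 - 3630 = -4256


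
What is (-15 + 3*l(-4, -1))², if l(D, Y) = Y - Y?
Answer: 225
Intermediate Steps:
l(D, Y) = 0
(-15 + 3*l(-4, -1))² = (-15 + 3*0)² = (-15 + 0)² = (-15)² = 225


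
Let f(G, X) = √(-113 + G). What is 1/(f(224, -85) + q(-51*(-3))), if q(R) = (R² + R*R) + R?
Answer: 15657/735424910 - √111/2206274730 ≈ 2.1285e-5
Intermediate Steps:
q(R) = R + 2*R² (q(R) = (R² + R²) + R = 2*R² + R = R + 2*R²)
1/(f(224, -85) + q(-51*(-3))) = 1/(√(-113 + 224) + (-51*(-3))*(1 + 2*(-51*(-3)))) = 1/(√111 + 153*(1 + 2*153)) = 1/(√111 + 153*(1 + 306)) = 1/(√111 + 153*307) = 1/(√111 + 46971) = 1/(46971 + √111)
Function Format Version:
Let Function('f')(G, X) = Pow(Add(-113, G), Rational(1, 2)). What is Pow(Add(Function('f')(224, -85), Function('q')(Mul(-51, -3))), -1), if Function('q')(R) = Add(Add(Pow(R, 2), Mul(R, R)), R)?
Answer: Add(Rational(15657, 735424910), Mul(Rational(-1, 2206274730), Pow(111, Rational(1, 2)))) ≈ 2.1285e-5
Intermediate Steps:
Function('q')(R) = Add(R, Mul(2, Pow(R, 2))) (Function('q')(R) = Add(Add(Pow(R, 2), Pow(R, 2)), R) = Add(Mul(2, Pow(R, 2)), R) = Add(R, Mul(2, Pow(R, 2))))
Pow(Add(Function('f')(224, -85), Function('q')(Mul(-51, -3))), -1) = Pow(Add(Pow(Add(-113, 224), Rational(1, 2)), Mul(Mul(-51, -3), Add(1, Mul(2, Mul(-51, -3))))), -1) = Pow(Add(Pow(111, Rational(1, 2)), Mul(153, Add(1, Mul(2, 153)))), -1) = Pow(Add(Pow(111, Rational(1, 2)), Mul(153, Add(1, 306))), -1) = Pow(Add(Pow(111, Rational(1, 2)), Mul(153, 307)), -1) = Pow(Add(Pow(111, Rational(1, 2)), 46971), -1) = Pow(Add(46971, Pow(111, Rational(1, 2))), -1)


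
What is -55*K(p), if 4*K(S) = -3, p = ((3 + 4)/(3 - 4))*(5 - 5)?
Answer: 165/4 ≈ 41.250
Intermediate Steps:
p = 0 (p = (7/(-1))*0 = (7*(-1))*0 = -7*0 = 0)
K(S) = -¾ (K(S) = (¼)*(-3) = -¾)
-55*K(p) = -55*(-¾) = 165/4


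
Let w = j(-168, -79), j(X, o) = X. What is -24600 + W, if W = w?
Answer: -24768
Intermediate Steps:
w = -168
W = -168
-24600 + W = -24600 - 168 = -24768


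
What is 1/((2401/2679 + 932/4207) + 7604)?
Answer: 11270553/85713882847 ≈ 0.00013149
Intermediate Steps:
1/((2401/2679 + 932/4207) + 7604) = 1/(12597835/11270553 + 7604) = 1/(85713882847/11270553) = 11270553/85713882847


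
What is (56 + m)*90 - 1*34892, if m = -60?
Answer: -35252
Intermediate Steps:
(56 + m)*90 - 1*34892 = (56 - 60)*90 - 1*34892 = -4*90 - 34892 = -360 - 34892 = -35252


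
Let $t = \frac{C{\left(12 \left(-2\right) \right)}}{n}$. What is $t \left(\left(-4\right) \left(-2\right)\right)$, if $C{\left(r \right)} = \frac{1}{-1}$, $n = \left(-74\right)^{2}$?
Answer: $- \frac{2}{1369} \approx -0.0014609$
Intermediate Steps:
$n = 5476$
$C{\left(r \right)} = -1$
$t = - \frac{1}{5476} \approx -0.00018262$
$t \left(\left(-4\right) \left(-2\right)\right) = - \frac{\left(-4\right) \left(-2\right)}{5476} = \left(- \frac{1}{5476}\right) 8 = - \frac{2}{1369}$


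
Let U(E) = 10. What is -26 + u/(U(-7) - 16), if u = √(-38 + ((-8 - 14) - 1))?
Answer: -26 - I*√61/6 ≈ -26.0 - 1.3017*I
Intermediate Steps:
u = I*√61 (u = √(-38 + (-22 - 1)) = √(-38 - 23) = √(-61) = I*√61 ≈ 7.8102*I)
-26 + u/(U(-7) - 16) = -26 + (I*√61)/(10 - 16) = -26 + (I*√61)/(-6) = -26 - I*√61/6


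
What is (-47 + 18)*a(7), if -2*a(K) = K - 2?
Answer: 145/2 ≈ 72.500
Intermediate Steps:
a(K) = 1 - K/2 (a(K) = -(K - 2)/2 = -(-2 + K)/2 = 1 - K/2)
(-47 + 18)*a(7) = (-47 + 18)*(1 - ½*7) = -29*(1 - 7/2) = -29*(-5/2) = 145/2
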